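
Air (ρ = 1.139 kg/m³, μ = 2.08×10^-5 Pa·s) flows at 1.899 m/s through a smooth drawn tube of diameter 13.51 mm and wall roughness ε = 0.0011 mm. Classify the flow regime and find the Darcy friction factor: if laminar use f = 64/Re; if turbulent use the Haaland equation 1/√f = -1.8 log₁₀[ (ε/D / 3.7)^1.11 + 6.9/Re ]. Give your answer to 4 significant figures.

f ≈ 0.04556

Re = ρVD/μ = 1.139·1.899·0.01351/2.08e-05 = 1405.
Re < 2300 → laminar, so f = 64/Re = 0.04556 (roughness is irrelevant in laminar flow).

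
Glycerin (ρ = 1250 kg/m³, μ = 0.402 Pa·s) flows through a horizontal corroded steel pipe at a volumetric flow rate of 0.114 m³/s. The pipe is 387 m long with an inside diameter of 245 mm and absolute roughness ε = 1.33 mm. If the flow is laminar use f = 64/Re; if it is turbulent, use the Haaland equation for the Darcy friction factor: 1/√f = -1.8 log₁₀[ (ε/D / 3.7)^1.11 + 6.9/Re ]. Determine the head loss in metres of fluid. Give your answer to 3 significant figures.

h_f ≈ 16.4 m

Cross-sectional area A = πD²/4 = π(0.245)²/4 = 0.04714 m²; mean velocity V = Q/A = 0.114/0.04714 = 2.418 m/s.
Reynolds number Re = ρVD/μ = 1250 · 2.418 · 0.245 / 0.402 = 1842.
Re < 2300 → laminar flow, so f = 64/Re = 64/1842 = 0.03474 (the turbulent correlation is not needed).
Darcy-Weisbach: ΔP = f(L/D)(ρV²/2) = 0.03474·(387/0.245)·(1250·2.418²/2) = 0.03474·1580·3655 = 2.006e+05 Pa.
Head loss h_f = ΔP/(ρg) = 2.006e+05/(1250·9.81) = 16.4 m.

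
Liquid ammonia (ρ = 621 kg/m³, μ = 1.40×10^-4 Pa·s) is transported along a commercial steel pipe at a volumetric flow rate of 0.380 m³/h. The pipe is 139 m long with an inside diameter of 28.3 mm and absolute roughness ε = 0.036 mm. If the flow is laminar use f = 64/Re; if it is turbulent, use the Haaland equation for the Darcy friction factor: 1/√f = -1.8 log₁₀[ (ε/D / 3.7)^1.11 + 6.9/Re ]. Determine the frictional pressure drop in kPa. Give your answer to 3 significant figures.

ΔP ≈ 1.20 kPa

Q = 0.380 m³/h = 0.380/3600 = 0.0001056 m³/s.
Cross-sectional area A = πD²/4 = π(0.0283)²/4 = 0.000629 m²; mean velocity V = Q/A = 0.0001056/0.000629 = 0.1678 m/s.
Reynolds number Re = ρVD/μ = 621 · 0.1678 · 0.0283 / 0.00014 = 2.107e+04.
Re > 4000 → turbulent. Relative roughness ε/D = 3.6e-05/0.0283 = 0.00127. Haaland: 1/√f = -1.8 log₁₀[(0.00127/3.7)^1.11 + 6.9/2.107e+04] = -1.8 log₁₀[0.000143 + 0.000328] = 5.989, so f = 0.02788.
Darcy-Weisbach: ΔP = f(L/D)(ρV²/2) = 0.02788·(139/0.0283)·(621·0.1678²/2) = 0.02788·4912·8.744 = 1197 Pa.
ΔP = 1197 Pa = 1.20 kPa.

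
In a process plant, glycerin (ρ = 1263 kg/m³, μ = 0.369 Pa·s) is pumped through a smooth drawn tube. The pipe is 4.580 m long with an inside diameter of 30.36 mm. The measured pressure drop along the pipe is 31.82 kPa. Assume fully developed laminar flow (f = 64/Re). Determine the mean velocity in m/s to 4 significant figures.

For laminar flow, f = 64/Re with Re = ρVD/μ, so Darcy-Weisbach reduces to ΔP = 32μLV/D². Solving for V: V = ΔP·D²/(32μL) = 3.182e+04·(0.03036)²/(32·0.369·4.58) = 0.5423 m/s.
Check: Re = ρVD/μ = 1263·0.5423·0.03036/0.369 = 56.36 < 2300, so the laminar assumption holds.

V ≈ 0.5423 m/s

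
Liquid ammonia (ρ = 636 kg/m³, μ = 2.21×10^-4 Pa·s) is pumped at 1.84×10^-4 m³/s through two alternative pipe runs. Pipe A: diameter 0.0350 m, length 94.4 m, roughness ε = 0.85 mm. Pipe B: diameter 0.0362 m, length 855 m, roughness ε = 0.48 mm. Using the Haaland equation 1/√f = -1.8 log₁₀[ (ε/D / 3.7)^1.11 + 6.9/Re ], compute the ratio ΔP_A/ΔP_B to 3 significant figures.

ΔP_A/ΔP_B ≈ 0.160

Pipe A: V = Q/A = 0.000184/0.0009621 = 0.1912 m/s; Re = 1.926e+04; ε/D = 0.0243; Haaland → f = 0.05432; ΔP_A = f(L/D)(ρV²/2) = 1704 Pa.
Pipe B: V = Q/A = 0.000184/0.001029 = 0.1788 m/s; Re = 1.862e+04; ε/D = 0.0133; Haaland → f = 0.04434; ΔP_B = f(L/D)(ρV²/2) = 1.064e+04 Pa.
ΔP_A/ΔP_B = 1704/1.064e+04 = 0.160.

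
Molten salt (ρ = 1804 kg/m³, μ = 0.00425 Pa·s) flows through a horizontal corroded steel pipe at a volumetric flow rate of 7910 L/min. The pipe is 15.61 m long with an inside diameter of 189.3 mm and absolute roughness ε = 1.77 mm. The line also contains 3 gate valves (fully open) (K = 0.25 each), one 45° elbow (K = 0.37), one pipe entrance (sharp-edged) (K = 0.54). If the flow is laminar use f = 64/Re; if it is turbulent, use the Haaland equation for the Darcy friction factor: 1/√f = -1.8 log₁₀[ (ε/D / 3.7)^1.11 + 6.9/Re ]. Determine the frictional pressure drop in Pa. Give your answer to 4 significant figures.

Q = 7910 L/min = 7910/60000 = 0.1318 m³/s.
Cross-sectional area A = πD²/4 = π(0.1893)²/4 = 0.02814 m²; mean velocity V = Q/A = 0.1318/0.02814 = 4.684 m/s.
Reynolds number Re = ρVD/μ = 1804 · 4.684 · 0.1893 / 0.00425 = 3.764e+05.
Re > 4000 → turbulent. Relative roughness ε/D = 0.00177/0.1893 = 0.00935. Haaland: 1/√f = -1.8 log₁₀[(0.00935/3.7)^1.11 + 6.9/3.764e+05] = -1.8 log₁₀[0.00131 + 1.83e-05] = 5.179, so f = 0.03729.
Total minor-loss coefficient ΣK = 3·0.25 + 1·0.37 + 1·0.54 = 1.66.
ΔP = [f·L/D + ΣK]·(ρV²/2) = [0.03729·15.61/0.1893 + 1.66]·(1804·4.684²/2) = [3.075 + 1.66]·1.979e+04 = 9.371e+04 Pa.

ΔP ≈ 93710 Pa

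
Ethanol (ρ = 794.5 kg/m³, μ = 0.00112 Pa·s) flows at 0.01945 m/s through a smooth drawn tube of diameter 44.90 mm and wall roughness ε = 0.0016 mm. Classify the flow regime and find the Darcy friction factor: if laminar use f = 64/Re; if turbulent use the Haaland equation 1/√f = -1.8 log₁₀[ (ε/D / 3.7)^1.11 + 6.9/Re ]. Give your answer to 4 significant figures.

f ≈ 0.1033

Re = ρVD/μ = 794.5·0.01945·0.0449/0.00112 = 619.5.
Re < 2300 → laminar, so f = 64/Re = 0.1033 (roughness is irrelevant in laminar flow).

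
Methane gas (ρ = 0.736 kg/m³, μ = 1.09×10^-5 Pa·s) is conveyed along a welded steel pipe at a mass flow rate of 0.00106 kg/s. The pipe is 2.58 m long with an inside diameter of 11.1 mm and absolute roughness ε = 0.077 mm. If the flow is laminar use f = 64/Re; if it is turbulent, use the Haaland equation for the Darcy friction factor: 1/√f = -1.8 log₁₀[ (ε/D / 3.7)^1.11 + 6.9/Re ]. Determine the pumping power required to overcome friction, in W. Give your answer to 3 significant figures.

P ≈ 1.07 W

A = πD²/4 = π(0.0111)²/4 = 9.677e-05 m²; mean velocity V = ṁ/(ρA) = 0.00106/(0.736 · 9.677e-05) = 14.88 m/s.
Reynolds number Re = ρVD/μ = 0.736 · 14.88 · 0.0111 / 1.09e-05 = 1.115e+04.
Re > 4000 → turbulent. Relative roughness ε/D = 7.7e-05/0.0111 = 0.00694. Haaland: 1/√f = -1.8 log₁₀[(0.00694/3.7)^1.11 + 6.9/1.115e+04] = -1.8 log₁₀[0.00094 + 0.000619] = 5.053, so f = 0.03916.
Darcy-Weisbach: ΔP = f(L/D)(ρV²/2) = 0.03916·(2.58/0.0111)·(0.736·14.88²/2) = 0.03916·232.4·81.51 = 742 Pa.
Q = ṁ/ρ = 0.00106/0.736 = 0.00144 m³/s.
Pumping power P = QΔP = 0.00144·742 = 1.069 W = 1.07 W.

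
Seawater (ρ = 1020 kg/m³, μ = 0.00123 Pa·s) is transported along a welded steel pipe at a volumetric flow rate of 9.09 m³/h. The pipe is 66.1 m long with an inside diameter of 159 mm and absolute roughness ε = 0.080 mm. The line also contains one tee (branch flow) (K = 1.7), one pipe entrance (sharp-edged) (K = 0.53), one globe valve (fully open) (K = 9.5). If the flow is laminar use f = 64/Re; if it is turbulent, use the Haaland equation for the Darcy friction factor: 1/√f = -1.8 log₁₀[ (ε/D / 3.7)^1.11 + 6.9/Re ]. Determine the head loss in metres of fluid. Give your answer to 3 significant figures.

h_f ≈ 0.0192 m

Q = 9.09 m³/h = 9.09/3600 = 0.002525 m³/s.
Cross-sectional area A = πD²/4 = π(0.159)²/4 = 0.01986 m²; mean velocity V = Q/A = 0.002525/0.01986 = 0.1272 m/s.
Reynolds number Re = ρVD/μ = 1020 · 0.1272 · 0.159 / 0.00123 = 1.677e+04.
Re > 4000 → turbulent. Relative roughness ε/D = 8e-05/0.159 = 0.000503. Haaland: 1/√f = -1.8 log₁₀[(0.000503/3.7)^1.11 + 6.9/1.677e+04] = -1.8 log₁₀[5.11e-05 + 0.000412] = 6.003, so f = 0.02775.
Total minor-loss coefficient ΣK = 1·1.7 + 1·0.53 + 1·9.5 = 11.7.
ΔP = [f·L/D + ΣK]·(ρV²/2) = [0.02775·66.1/0.159 + 11.7]·(1020·0.1272²/2) = [11.54 + 11.7]·8.248 = 191.9 Pa.
Head loss h_f = ΔP/(ρg) = 191.9/(1020·9.81) = 0.0192 m.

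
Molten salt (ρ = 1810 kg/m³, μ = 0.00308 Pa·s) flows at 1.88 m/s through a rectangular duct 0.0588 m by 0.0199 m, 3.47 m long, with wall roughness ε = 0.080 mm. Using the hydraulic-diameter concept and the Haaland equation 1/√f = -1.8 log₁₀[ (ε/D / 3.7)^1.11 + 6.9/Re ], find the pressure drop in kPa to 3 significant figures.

Hydraulic diameter D_h = 4A/P = 4·(0.0588·0.0199)/(2·(0.0588+0.0199)) = 0.00468/0.1574 = 0.02974 m.
Re = ρVD_h/μ = 1810·1.88·0.02974/0.00308 = 3.285e+04.
ε/D_h = 8e-05/0.02974 = 0.00269; Haaland gives 1/√f = -1.8 log₁₀[0.000328+0.00021] = 5.884, so f = 0.02888.
ΔP = f(L/D_h)(ρV²/2) = 0.02888·3.47/0.02974·3199 = 1.078e+04 Pa.
ΔP = 10.8 kPa.

ΔP ≈ 10.8 kPa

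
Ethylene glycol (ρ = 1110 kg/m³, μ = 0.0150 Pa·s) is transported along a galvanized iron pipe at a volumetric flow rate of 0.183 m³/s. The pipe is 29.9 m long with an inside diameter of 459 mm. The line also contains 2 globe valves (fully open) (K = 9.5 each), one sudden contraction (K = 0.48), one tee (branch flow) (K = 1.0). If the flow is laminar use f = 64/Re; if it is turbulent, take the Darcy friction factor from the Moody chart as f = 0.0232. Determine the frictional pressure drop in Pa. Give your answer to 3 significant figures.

Cross-sectional area A = πD²/4 = π(0.459)²/4 = 0.1655 m²; mean velocity V = Q/A = 0.183/0.1655 = 1.106 m/s.
Reynolds number Re = ρVD/μ = 1110 · 1.106 · 0.459 / 0.015 = 3.756e+04.
Re > 4000 → turbulent; use the Moody-chart value f = 0.0232.
Total minor-loss coefficient ΣK = 2·9.5 + 1·0.48 + 1·1 = 20.5.
ΔP = [f·L/D + ΣK]·(ρV²/2) = [0.0232·29.9/0.459 + 20.5]·(1110·1.106²/2) = [1.511 + 20.5]·678.8 = 1.493e+04 Pa.

ΔP ≈ 14900 Pa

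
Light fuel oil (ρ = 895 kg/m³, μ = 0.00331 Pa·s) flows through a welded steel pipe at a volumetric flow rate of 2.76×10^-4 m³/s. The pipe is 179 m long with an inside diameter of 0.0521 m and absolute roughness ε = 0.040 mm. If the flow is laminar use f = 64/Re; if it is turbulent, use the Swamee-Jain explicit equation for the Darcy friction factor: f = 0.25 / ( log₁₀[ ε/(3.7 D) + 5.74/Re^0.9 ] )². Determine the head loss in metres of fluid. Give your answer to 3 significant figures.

Cross-sectional area A = πD²/4 = π(0.0521)²/4 = 0.002132 m²; mean velocity V = Q/A = 0.000276/0.002132 = 0.1295 m/s.
Reynolds number Re = ρVD/μ = 895 · 0.1295 · 0.0521 / 0.00331 = 1824.
Re < 2300 → laminar flow, so f = 64/Re = 64/1824 = 0.03509 (the turbulent correlation is not needed).
Darcy-Weisbach: ΔP = f(L/D)(ρV²/2) = 0.03509·(179/0.0521)·(895·0.1295²/2) = 0.03509·3436·7.5 = 904.3 Pa.
Head loss h_f = ΔP/(ρg) = 904.3/(895·9.81) = 0.103 m.

h_f ≈ 0.103 m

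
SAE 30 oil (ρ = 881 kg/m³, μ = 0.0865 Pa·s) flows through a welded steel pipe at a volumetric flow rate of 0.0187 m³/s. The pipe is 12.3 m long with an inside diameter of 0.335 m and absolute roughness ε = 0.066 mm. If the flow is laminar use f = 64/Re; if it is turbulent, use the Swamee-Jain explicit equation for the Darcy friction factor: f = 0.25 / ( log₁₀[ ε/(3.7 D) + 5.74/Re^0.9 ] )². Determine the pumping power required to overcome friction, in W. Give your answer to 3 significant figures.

Cross-sectional area A = πD²/4 = π(0.335)²/4 = 0.08814 m²; mean velocity V = Q/A = 0.0187/0.08814 = 0.2122 m/s.
Reynolds number Re = ρVD/μ = 881 · 0.2122 · 0.335 / 0.0865 = 723.9.
Re < 2300 → laminar flow, so f = 64/Re = 64/723.9 = 0.08841 (the turbulent correlation is not needed).
Darcy-Weisbach: ΔP = f(L/D)(ρV²/2) = 0.08841·(12.3/0.335)·(881·0.2122²/2) = 0.08841·36.72·19.83 = 64.36 Pa.
Pumping power P = QΔP = 0.0187·64.36 = 1.204 W = 1.20 W.

P ≈ 1.20 W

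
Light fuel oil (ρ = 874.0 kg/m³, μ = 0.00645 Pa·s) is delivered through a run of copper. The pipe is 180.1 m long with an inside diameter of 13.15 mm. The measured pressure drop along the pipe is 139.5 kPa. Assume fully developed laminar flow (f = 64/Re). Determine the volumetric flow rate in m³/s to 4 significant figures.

For laminar flow, f = 64/Re with Re = ρVD/μ, so Darcy-Weisbach reduces to ΔP = 32μLV/D². Solving for V: V = ΔP·D²/(32μL) = 1.395e+05·(0.01315)²/(32·0.00645·180.1) = 0.6489 m/s.
Check: Re = ρVD/μ = 874·0.6489·0.01315/0.00645 = 1156 < 2300, so the laminar assumption holds.
Q = V·A = 0.6489·(π/4·0.01315²) = 8.813e-05 m³/s = 8.813×10^-5 m³/s.

Q ≈ 8.813×10^-5 m³/s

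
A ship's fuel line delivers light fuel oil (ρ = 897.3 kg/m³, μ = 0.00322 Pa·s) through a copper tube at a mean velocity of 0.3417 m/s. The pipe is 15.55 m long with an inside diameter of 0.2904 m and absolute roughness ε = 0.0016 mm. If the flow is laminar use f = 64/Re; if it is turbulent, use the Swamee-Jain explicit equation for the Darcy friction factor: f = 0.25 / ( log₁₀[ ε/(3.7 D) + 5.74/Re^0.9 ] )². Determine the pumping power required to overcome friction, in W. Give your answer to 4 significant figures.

P ≈ 1.514 W

Reynolds number Re = ρVD/μ = 897.3 · 0.3417 · 0.2904 / 0.00322 = 2.765e+04.
Re > 4000 → turbulent. Relative roughness ε/D = 1.6e-06/0.2904 = 5.51e-06. Swamee-Jain: f = 0.25/(log₁₀[5.51e-06/3.7 + 5.74/2.765e+04^0.9])² = 0.25/(log₁₀[1.49e-06 + 0.000577])² = 0.25/(-3.238)² = 0.02385.
Darcy-Weisbach: ΔP = f(L/D)(ρV²/2) = 0.02385·(15.55/0.2904)·(897.3·0.3417²/2) = 0.02385·53.55·52.38 = 66.9 Pa.
Q = V·A = 0.3417·0.06623 = 0.02263 m³/s.
Pumping power P = QΔP = 0.02263·66.9 = 1.5142 W = 1.514 W.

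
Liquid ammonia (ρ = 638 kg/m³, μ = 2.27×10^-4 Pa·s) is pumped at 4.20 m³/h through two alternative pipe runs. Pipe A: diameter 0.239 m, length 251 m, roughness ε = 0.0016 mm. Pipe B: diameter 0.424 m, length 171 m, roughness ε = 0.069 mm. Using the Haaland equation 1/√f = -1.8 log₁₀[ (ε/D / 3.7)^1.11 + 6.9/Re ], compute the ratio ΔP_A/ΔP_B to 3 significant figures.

Pipe A: V = Q/A = 0.001167/0.04486 = 0.02601 m/s; Re = 1.747e+04; ε/D = 6.69e-06; Haaland → f = 0.02665; ΔP_A = f(L/D)(ρV²/2) = 6.039 Pa.
Pipe B: V = Q/A = 0.001167/0.1412 = 0.008263 m/s; Re = 9847; ε/D = 0.000163; Haaland → f = 0.03119; ΔP_B = f(L/D)(ρV²/2) = 0.274 Pa.
ΔP_A/ΔP_B = 6.039/0.274 = 22.0.

ΔP_A/ΔP_B ≈ 22.0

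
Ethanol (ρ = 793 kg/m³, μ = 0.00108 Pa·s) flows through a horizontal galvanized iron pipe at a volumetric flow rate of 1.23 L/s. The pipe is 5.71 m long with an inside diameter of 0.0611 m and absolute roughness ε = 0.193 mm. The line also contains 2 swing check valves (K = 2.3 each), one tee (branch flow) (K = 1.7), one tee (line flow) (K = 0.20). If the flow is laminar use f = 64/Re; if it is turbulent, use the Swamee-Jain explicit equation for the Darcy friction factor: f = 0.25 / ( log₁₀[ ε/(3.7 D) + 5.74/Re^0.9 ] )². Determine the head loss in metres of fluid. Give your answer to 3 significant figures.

h_f ≈ 0.0855 m

Q = 1.23 L/s = 1.23/1000 = 0.00123 m³/s.
Cross-sectional area A = πD²/4 = π(0.0611)²/4 = 0.002932 m²; mean velocity V = Q/A = 0.00123/0.002932 = 0.4195 m/s.
Reynolds number Re = ρVD/μ = 793 · 0.4195 · 0.0611 / 0.00108 = 1.882e+04.
Re > 4000 → turbulent. Relative roughness ε/D = 0.000193/0.0611 = 0.00316. Swamee-Jain: f = 0.25/(log₁₀[0.00316/3.7 + 5.74/1.882e+04^0.9])² = 0.25/(log₁₀[0.000854 + 0.000816])² = 0.25/(-2.777)² = 0.03241.
Total minor-loss coefficient ΣK = 2·2.3 + 1·1.7 + 1·0.2 = 6.5.
ΔP = [f·L/D + ΣK]·(ρV²/2) = [0.03241·5.71/0.0611 + 6.5]·(793·0.4195²/2) = [3.029 + 6.5]·69.78 = 664.9 Pa.
Head loss h_f = ΔP/(ρg) = 664.9/(793·9.81) = 0.0855 m.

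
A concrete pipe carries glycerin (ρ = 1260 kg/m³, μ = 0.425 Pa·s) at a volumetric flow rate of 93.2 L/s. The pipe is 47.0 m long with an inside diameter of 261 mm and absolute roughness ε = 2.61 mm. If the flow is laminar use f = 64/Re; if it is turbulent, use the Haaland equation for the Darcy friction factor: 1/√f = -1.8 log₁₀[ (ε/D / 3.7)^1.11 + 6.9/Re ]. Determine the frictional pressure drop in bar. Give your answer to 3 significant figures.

ΔP ≈ 0.163 bar

Q = 93.2 L/s = 93.2/1000 = 0.0932 m³/s.
Cross-sectional area A = πD²/4 = π(0.261)²/4 = 0.0535 m²; mean velocity V = Q/A = 0.0932/0.0535 = 1.742 m/s.
Reynolds number Re = ρVD/μ = 1260 · 1.742 · 0.261 / 0.425 = 1348.
Re < 2300 → laminar flow, so f = 64/Re = 64/1348 = 0.04748 (the turbulent correlation is not needed).
Darcy-Weisbach: ΔP = f(L/D)(ρV²/2) = 0.04748·(47/0.261)·(1260·1.742²/2) = 0.04748·180.1·1912 = 1.635e+04 Pa.
ΔP = 1.635e+04 Pa = 0.163 bar.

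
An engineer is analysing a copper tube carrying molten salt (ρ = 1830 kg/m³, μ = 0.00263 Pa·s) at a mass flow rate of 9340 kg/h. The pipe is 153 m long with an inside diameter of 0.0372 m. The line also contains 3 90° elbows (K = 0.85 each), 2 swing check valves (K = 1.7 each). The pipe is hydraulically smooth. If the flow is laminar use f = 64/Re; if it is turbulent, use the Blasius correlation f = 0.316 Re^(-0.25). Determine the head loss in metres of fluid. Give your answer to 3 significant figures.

h_f ≈ 8.83 m

ṁ = 9340 kg/h = 9340/3600 = 2.594 kg/s.
A = πD²/4 = π(0.0372)²/4 = 0.001087 m²; mean velocity V = ṁ/(ρA) = 2.594/(1830 · 0.001087) = 1.304 m/s.
Reynolds number Re = ρVD/μ = 1830 · 1.304 · 0.0372 / 0.00263 = 3.376e+04.
Re > 4000 → turbulent. Smooth-pipe (Blasius): f = 0.316 Re^(-0.25) = 0.316/(3.376e+04)^0.25 = 0.02331.
Total minor-loss coefficient ΣK = 3·0.85 + 2·1.7 = 5.95.
ΔP = [f·L/D + ΣK]·(ρV²/2) = [0.02331·153/0.0372 + 5.95]·(1830·1.304²/2) = [95.88 + 5.95]·1557 = 1.585e+05 Pa.
Head loss h_f = ΔP/(ρg) = 1.585e+05/(1830·9.81) = 8.83 m.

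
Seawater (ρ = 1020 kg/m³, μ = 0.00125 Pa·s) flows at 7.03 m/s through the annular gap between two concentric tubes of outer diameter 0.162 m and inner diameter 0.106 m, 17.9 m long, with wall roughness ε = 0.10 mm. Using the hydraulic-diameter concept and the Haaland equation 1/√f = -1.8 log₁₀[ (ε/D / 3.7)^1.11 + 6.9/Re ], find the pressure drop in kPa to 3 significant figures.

Hydraulic diameter D_h = 4A/P = D_o - D_i = 0.162 - 0.106 = 0.056 m.
Re = ρVD_h/μ = 1020·7.03·0.056/0.00125 = 3.212e+05.
ε/D_h = 0.0001/0.056 = 0.00179; Haaland gives 1/√f = -1.8 log₁₀[0.000208+2.15e-05] = 6.549, so f = 0.02331.
ΔP = f(L/D_h)(ρV²/2) = 0.02331·17.9/0.056·2.52e+04 = 1.878e+05 Pa.
ΔP = 188 kPa.

ΔP ≈ 188 kPa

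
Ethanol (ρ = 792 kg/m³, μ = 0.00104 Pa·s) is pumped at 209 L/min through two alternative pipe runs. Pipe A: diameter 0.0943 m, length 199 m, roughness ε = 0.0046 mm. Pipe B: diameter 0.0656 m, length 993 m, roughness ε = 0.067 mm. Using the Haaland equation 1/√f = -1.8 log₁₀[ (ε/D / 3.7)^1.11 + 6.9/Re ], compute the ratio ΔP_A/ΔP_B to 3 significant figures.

Pipe A: V = Q/A = 0.003483/0.006984 = 0.4987 m/s; Re = 3.582e+04; ε/D = 4.88e-05; Haaland → f = 0.02246; ΔP_A = f(L/D)(ρV²/2) = 4670 Pa.
Pipe B: V = Q/A = 0.003483/0.00338 = 1.031 m/s; Re = 5.149e+04; ε/D = 0.00102; Haaland → f = 0.0237; ΔP_B = f(L/D)(ρV²/2) = 1.509e+05 Pa.
ΔP_A/ΔP_B = 4670/1.509e+05 = 0.0309.

ΔP_A/ΔP_B ≈ 0.0309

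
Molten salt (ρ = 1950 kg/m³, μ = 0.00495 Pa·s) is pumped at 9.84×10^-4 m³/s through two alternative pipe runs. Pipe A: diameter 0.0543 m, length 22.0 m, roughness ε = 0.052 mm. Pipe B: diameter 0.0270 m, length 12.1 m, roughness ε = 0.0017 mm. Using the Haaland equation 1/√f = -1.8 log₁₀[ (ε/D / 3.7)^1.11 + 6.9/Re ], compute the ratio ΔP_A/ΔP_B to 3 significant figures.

Pipe A: V = Q/A = 0.000984/0.002316 = 0.4249 m/s; Re = 9089; ε/D = 0.000958; Haaland → f = 0.03288; ΔP_A = f(L/D)(ρV²/2) = 2345 Pa.
Pipe B: V = Q/A = 0.000984/0.0005726 = 1.719 m/s; Re = 1.828e+04; ε/D = 6.3e-05; Haaland → f = 0.02643; ΔP_B = f(L/D)(ρV²/2) = 3.411e+04 Pa.
ΔP_A/ΔP_B = 2345/3.411e+04 = 0.0688.

ΔP_A/ΔP_B ≈ 0.0688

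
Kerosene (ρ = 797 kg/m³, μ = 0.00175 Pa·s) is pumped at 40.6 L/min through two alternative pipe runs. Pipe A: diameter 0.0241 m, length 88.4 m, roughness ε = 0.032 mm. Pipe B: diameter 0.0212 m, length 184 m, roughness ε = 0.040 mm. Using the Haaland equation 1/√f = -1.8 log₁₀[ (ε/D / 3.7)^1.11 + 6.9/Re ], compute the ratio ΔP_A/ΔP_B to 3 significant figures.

ΔP_A/ΔP_B ≈ 0.251

Pipe A: V = Q/A = 0.0006767/0.0004562 = 1.483 m/s; Re = 1.628e+04; ε/D = 0.00133; Haaland → f = 0.02938; ΔP_A = f(L/D)(ρV²/2) = 9.449e+04 Pa.
Pipe B: V = Q/A = 0.0006767/0.000353 = 1.917 m/s; Re = 1.851e+04; ε/D = 0.00189; Haaland → f = 0.02966; ΔP_B = f(L/D)(ρV²/2) = 3.769e+05 Pa.
ΔP_A/ΔP_B = 9.449e+04/3.769e+05 = 0.251.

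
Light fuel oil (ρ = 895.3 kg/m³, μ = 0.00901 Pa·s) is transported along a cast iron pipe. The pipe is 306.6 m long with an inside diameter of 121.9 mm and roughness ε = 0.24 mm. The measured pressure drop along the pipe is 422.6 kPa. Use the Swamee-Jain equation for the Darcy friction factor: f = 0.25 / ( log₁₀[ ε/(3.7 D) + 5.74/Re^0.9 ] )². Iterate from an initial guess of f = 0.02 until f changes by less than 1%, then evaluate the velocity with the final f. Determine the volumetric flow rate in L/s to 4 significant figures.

Rearranging Darcy-Weisbach: V = √(2·ΔP·D/(f·L·ρ)). With ε/D = 0.00024/0.1219 = 0.00197, iterate starting from f = 0.02:
  f = 0.02 → V = √(2·4.226e+05·0.1219/(0.02·306.6·895.3)) = 4.332 m/s; Re = ρVD/μ = 5.247e+04; f → 0.02657
  f = 0.02657 → V = 3.758 m/s; Re = 4.552e+04; f → 0.02696
  f = 0.02696 → V = 3.732 m/s; Re = 4.52e+04; f → 0.02698
Converged (Δf/f < 1%). With the final f = 0.02698: V = √(2·4.226e+05·0.1219/(0.02698·306.6·895.3)) = 3.73 m/s.
Q = V·A = 3.73·(π/4·0.1219²) = 0.04353 m³/s = 43.53 L/s.

Q ≈ 43.53 L/s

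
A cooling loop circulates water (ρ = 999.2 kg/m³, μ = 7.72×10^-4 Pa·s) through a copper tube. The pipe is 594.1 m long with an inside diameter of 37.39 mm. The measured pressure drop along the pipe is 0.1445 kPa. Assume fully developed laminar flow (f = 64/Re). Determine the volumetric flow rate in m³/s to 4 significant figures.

For laminar flow, f = 64/Re with Re = ρVD/μ, so Darcy-Weisbach reduces to ΔP = 32μLV/D². Solving for V: V = ΔP·D²/(32μL) = 144.5·(0.03739)²/(32·0.000772·594.1) = 0.01376 m/s.
Check: Re = ρVD/μ = 999.2·0.01376·0.03739/0.000772 = 666.1 < 2300, so the laminar assumption holds.
Q = V·A = 0.01376·(π/4·0.03739²) = 1.511e-05 m³/s = 1.511×10^-5 m³/s.

Q ≈ 1.511×10^-5 m³/s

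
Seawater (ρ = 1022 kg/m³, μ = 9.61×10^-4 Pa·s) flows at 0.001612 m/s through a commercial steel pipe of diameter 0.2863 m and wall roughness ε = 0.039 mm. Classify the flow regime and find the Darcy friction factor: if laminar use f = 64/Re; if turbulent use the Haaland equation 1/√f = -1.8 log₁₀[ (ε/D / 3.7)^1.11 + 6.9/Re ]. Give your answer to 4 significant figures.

Re = ρVD/μ = 1022·0.001612·0.2863/0.000961 = 490.8.
Re < 2300 → laminar, so f = 64/Re = 0.1304 (roughness is irrelevant in laminar flow).

f ≈ 0.1304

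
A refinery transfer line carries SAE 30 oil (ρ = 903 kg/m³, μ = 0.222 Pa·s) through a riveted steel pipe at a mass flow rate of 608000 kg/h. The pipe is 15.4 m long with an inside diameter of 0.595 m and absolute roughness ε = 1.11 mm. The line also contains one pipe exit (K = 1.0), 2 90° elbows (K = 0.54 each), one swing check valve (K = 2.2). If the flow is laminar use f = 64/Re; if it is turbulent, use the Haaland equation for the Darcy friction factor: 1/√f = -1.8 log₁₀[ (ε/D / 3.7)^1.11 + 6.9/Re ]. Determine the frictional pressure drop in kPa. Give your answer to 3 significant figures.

ṁ = 608000 kg/h = 608000/3600 = 168.9 kg/s.
A = πD²/4 = π(0.595)²/4 = 0.2781 m²; mean velocity V = ṁ/(ρA) = 168.9/(903 · 0.2781) = 0.6727 m/s.
Reynolds number Re = ρVD/μ = 903 · 0.6727 · 0.595 / 0.222 = 1628.
Re < 2300 → laminar flow, so f = 64/Re = 64/1628 = 0.03931 (the turbulent correlation is not needed).
Total minor-loss coefficient ΣK = 1·1 + 2·0.54 + 1·2.2 = 4.28.
ΔP = [f·L/D + ΣK]·(ρV²/2) = [0.03931·15.4/0.595 + 4.28]·(903·0.6727²/2) = [1.018 + 4.28]·204.3 = 1082 Pa.
ΔP = 1082 Pa = 1.08 kPa.

ΔP ≈ 1.08 kPa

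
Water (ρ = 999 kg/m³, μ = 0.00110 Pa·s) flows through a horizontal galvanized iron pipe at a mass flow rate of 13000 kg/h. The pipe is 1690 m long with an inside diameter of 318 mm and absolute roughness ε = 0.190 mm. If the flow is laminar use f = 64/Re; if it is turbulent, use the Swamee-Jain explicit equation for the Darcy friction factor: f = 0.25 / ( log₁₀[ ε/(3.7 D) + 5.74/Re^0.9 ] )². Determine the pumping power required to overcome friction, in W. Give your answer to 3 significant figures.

P ≈ 0.595 W

ṁ = 13000 kg/h = 13000/3600 = 3.611 kg/s.
A = πD²/4 = π(0.318)²/4 = 0.07942 m²; mean velocity V = ṁ/(ρA) = 3.611/(999 · 0.07942) = 0.04551 m/s.
Reynolds number Re = ρVD/μ = 999 · 0.04551 · 0.318 / 0.0011 = 1.314e+04.
Re > 4000 → turbulent. Relative roughness ε/D = 0.00019/0.318 = 0.000597. Swamee-Jain: f = 0.25/(log₁₀[0.000597/3.7 + 5.74/1.314e+04^0.9])² = 0.25/(log₁₀[0.000161 + 0.00113])² = 0.25/(-2.89)² = 0.02994.
Darcy-Weisbach: ΔP = f(L/D)(ρV²/2) = 0.02994·(1690/0.318)·(999·0.04551²/2) = 0.02994·5314·1.035 = 164.6 Pa.
Q = ṁ/ρ = 3.611/999 = 0.003615 m³/s.
Pumping power P = QΔP = 0.003615·164.6 = 0.5950 W = 0.595 W.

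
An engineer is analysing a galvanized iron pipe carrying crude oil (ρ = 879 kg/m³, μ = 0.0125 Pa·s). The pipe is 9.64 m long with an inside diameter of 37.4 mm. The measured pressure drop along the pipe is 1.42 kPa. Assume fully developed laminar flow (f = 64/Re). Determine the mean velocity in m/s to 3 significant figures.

V ≈ 0.515 m/s

For laminar flow, f = 64/Re with Re = ρVD/μ, so Darcy-Weisbach reduces to ΔP = 32μLV/D². Solving for V: V = ΔP·D²/(32μL) = 1420·(0.0374)²/(32·0.0125·9.64) = 0.5151 m/s.
Check: Re = ρVD/μ = 879·0.5151·0.0374/0.0125 = 1355 < 2300, so the laminar assumption holds.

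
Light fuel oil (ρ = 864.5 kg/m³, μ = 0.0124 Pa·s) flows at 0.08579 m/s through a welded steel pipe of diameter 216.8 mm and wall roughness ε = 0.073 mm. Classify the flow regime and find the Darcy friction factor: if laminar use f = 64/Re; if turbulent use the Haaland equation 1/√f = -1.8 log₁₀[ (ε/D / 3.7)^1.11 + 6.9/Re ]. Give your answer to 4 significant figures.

Re = ρVD/μ = 864.5·0.08579·0.2168/0.0124 = 1297.
Re < 2300 → laminar, so f = 64/Re = 0.04936 (roughness is irrelevant in laminar flow).

f ≈ 0.04936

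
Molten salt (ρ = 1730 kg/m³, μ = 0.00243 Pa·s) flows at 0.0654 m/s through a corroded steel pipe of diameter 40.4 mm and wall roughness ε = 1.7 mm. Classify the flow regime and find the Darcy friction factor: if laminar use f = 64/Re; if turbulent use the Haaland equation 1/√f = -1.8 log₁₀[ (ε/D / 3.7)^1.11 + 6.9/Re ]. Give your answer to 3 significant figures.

f ≈ 0.0340

Re = ρVD/μ = 1730·0.0654·0.0404/0.00243 = 1881.
Re < 2300 → laminar, so f = 64/Re = 0.03402 (roughness is irrelevant in laminar flow).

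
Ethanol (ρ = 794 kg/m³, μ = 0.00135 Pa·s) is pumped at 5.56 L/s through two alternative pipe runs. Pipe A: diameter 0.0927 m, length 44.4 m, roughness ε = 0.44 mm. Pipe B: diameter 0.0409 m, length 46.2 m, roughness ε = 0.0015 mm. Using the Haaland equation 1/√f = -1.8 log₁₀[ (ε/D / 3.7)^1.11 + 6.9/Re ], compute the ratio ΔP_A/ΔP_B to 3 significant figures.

Pipe A: V = Q/A = 0.00556/0.006749 = 0.8238 m/s; Re = 4.492e+04; ε/D = 0.00475; Haaland → f = 0.03184; ΔP_A = f(L/D)(ρV²/2) = 4109 Pa.
Pipe B: V = Q/A = 0.00556/0.001314 = 4.232 m/s; Re = 1.018e+05; ε/D = 3.67e-05; Haaland → f = 0.01791; ΔP_B = f(L/D)(ρV²/2) = 1.438e+05 Pa.
ΔP_A/ΔP_B = 4109/1.438e+05 = 0.0286.

ΔP_A/ΔP_B ≈ 0.0286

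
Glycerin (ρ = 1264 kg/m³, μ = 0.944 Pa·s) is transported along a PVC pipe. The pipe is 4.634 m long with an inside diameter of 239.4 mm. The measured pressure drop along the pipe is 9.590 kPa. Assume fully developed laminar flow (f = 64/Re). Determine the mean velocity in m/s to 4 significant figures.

For laminar flow, f = 64/Re with Re = ρVD/μ, so Darcy-Weisbach reduces to ΔP = 32μLV/D². Solving for V: V = ΔP·D²/(32μL) = 9590·(0.2394)²/(32·0.944·4.634) = 3.926 m/s.
Check: Re = ρVD/μ = 1264·3.926·0.2394/0.944 = 1259 < 2300, so the laminar assumption holds.

V ≈ 3.926 m/s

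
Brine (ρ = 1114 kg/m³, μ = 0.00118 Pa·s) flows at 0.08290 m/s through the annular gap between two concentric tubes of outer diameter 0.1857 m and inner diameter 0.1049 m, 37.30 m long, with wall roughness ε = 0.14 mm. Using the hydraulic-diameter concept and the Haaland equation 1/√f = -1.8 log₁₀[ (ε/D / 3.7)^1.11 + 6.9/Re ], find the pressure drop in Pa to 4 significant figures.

Hydraulic diameter D_h = 4A/P = D_o - D_i = 0.1857 - 0.1049 = 0.0808 m.
Re = ρVD_h/μ = 1114·0.0829·0.0808/0.00118 = 6324.
ε/D_h = 0.00014/0.0808 = 0.00173; Haaland gives 1/√f = -1.8 log₁₀[0.000201+0.00109] = 5.199, so f = 0.03699.
ΔP = f(L/D_h)(ρV²/2) = 0.03699·37.3/0.0808·3.828 = 65.37 Pa.

ΔP ≈ 65.37 Pa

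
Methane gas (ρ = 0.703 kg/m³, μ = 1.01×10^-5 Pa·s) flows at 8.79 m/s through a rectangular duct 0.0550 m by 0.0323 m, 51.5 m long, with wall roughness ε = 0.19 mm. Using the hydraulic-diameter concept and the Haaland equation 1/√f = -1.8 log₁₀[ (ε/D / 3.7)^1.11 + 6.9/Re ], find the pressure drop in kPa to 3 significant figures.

Hydraulic diameter D_h = 4A/P = 4·(0.055·0.0323)/(2·(0.055+0.0323)) = 0.007106/0.1746 = 0.0407 m.
Re = ρVD_h/μ = 0.703·8.79·0.0407/1.01e-05 = 2.49e+04.
ε/D_h = 0.00019/0.0407 = 0.00467; Haaland gives 1/√f = -1.8 log₁₀[0.000605+0.000277] = 5.498, so f = 0.03309.
ΔP = f(L/D_h)(ρV²/2) = 0.03309·51.5/0.0407·27.16 = 1137 Pa.
ΔP = 1.14 kPa.

ΔP ≈ 1.14 kPa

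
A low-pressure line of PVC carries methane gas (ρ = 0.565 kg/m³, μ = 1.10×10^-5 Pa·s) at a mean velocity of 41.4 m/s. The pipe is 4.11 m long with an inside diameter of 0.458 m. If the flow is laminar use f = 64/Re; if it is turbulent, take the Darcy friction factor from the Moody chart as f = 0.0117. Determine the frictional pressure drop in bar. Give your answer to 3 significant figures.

Reynolds number Re = ρVD/μ = 0.565 · 41.4 · 0.458 / 1.1e-05 = 9.739e+05.
Re > 4000 → turbulent; use the Moody-chart value f = 0.0117.
Darcy-Weisbach: ΔP = f(L/D)(ρV²/2) = 0.0117·(4.11/0.458)·(0.565·41.4²/2) = 0.0117·8.974·484.2 = 50.84 Pa.
ΔP = 50.84 Pa = 5.08×10^-4 bar.

ΔP ≈ 5.08×10^-4 bar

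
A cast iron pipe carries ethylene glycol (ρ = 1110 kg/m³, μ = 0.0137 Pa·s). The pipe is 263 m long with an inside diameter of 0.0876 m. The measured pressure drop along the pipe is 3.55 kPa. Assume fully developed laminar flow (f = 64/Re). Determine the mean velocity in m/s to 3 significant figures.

V ≈ 0.236 m/s

For laminar flow, f = 64/Re with Re = ρVD/μ, so Darcy-Weisbach reduces to ΔP = 32μLV/D². Solving for V: V = ΔP·D²/(32μL) = 3550·(0.0876)²/(32·0.0137·263) = 0.2363 m/s.
Check: Re = ρVD/μ = 1110·0.2363·0.0876/0.0137 = 1677 < 2300, so the laminar assumption holds.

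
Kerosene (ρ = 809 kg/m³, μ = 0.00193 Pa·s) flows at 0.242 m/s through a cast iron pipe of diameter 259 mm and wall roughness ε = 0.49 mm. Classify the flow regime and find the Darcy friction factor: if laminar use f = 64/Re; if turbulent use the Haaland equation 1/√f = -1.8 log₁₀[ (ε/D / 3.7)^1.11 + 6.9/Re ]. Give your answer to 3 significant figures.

f ≈ 0.0281

Re = ρVD/μ = 809·0.242·0.259/0.00193 = 2.627e+04.
Re > 4000 → turbulent. ε/D = 0.00049/0.259 = 0.00189; Haaland: 1/√f = -1.8 log₁₀[0.000222 + 0.000263] = 5.966, so f = 0.0281.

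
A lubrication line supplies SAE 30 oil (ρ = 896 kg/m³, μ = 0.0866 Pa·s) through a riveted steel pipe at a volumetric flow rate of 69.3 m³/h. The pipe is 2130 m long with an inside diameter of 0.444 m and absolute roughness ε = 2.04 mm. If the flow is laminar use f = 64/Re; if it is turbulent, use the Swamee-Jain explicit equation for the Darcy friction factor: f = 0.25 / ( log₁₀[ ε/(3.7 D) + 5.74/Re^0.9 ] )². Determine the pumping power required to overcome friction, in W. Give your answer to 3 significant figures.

P ≈ 71.7 W

Q = 69.3 m³/h = 69.3/3600 = 0.01925 m³/s.
Cross-sectional area A = πD²/4 = π(0.444)²/4 = 0.1548 m²; mean velocity V = Q/A = 0.01925/0.1548 = 0.1243 m/s.
Reynolds number Re = ρVD/μ = 896 · 0.1243 · 0.444 / 0.0866 = 571.1.
Re < 2300 → laminar flow, so f = 64/Re = 64/571.1 = 0.1121 (the turbulent correlation is not needed).
Darcy-Weisbach: ΔP = f(L/D)(ρV²/2) = 0.1121·(2130/0.444)·(896·0.1243²/2) = 0.1121·4797·6.925 = 3723 Pa.
Pumping power P = QΔP = 0.01925·3723 = 71.66 W = 71.7 W.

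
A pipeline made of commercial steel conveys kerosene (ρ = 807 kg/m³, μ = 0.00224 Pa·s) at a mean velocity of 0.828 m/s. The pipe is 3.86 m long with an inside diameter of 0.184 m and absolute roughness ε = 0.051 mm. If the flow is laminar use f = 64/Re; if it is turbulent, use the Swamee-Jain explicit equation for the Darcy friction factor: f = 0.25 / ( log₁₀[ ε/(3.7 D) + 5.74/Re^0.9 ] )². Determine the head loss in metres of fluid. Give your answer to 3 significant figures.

h_f ≈ 0.0157 m

Reynolds number Re = ρVD/μ = 807 · 0.828 · 0.184 / 0.00224 = 5.489e+04.
Re > 4000 → turbulent. Relative roughness ε/D = 5.1e-05/0.184 = 0.000277. Swamee-Jain: f = 0.25/(log₁₀[0.000277/3.7 + 5.74/5.489e+04^0.9])² = 0.25/(log₁₀[7.49e-05 + 0.000311])² = 0.25/(-3.413)² = 0.02146.
Darcy-Weisbach: ΔP = f(L/D)(ρV²/2) = 0.02146·(3.86/0.184)·(807·0.828²/2) = 0.02146·20.98·276.6 = 124.5 Pa.
Head loss h_f = ΔP/(ρg) = 124.5/(807·9.81) = 0.0157 m.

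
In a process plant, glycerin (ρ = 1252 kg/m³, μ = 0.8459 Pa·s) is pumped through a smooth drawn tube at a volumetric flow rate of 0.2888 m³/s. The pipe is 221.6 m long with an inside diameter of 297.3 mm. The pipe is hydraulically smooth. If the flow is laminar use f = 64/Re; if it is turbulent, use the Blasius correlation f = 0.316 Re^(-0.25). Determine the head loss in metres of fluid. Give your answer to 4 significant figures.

Cross-sectional area A = πD²/4 = π(0.2973)²/4 = 0.06942 m²; mean velocity V = Q/A = 0.2888/0.06942 = 4.16 m/s.
Reynolds number Re = ρVD/μ = 1252 · 4.16 · 0.2973 / 0.846 = 1831.
Re < 2300 → laminar flow, so f = 64/Re = 64/1831 = 0.03496 (the turbulent correlation is not needed).
Darcy-Weisbach: ΔP = f(L/D)(ρV²/2) = 0.03496·(221.6/0.2973)·(1252·4.16²/2) = 0.03496·745.4·1.083e+04 = 2.823e+05 Pa.
Head loss h_f = ΔP/(ρg) = 2.823e+05/(1252·9.81) = 22.99 m.

h_f ≈ 22.99 m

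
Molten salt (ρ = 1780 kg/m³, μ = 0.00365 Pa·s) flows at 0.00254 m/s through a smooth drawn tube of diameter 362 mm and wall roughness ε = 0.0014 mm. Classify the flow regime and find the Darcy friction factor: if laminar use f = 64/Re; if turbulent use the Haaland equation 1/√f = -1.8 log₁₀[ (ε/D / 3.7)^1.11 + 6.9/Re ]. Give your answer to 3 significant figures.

Re = ρVD/μ = 1780·0.00254·0.362/0.00365 = 448.4.
Re < 2300 → laminar, so f = 64/Re = 0.1427 (roughness is irrelevant in laminar flow).

f ≈ 0.143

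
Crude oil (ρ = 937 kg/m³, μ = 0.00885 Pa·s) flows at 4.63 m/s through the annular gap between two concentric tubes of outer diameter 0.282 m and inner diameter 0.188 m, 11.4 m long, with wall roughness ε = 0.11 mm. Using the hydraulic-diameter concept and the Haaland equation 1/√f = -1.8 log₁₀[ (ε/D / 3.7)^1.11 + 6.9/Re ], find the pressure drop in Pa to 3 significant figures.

ΔP ≈ 29800 Pa

Hydraulic diameter D_h = 4A/P = D_o - D_i = 0.282 - 0.188 = 0.094 m.
Re = ρVD_h/μ = 937·4.63·0.094/0.00885 = 4.608e+04.
ε/D_h = 0.00011/0.094 = 0.00117; Haaland gives 1/√f = -1.8 log₁₀[0.00013+0.00015] = 6.395, so f = 0.02445.
ΔP = f(L/D_h)(ρV²/2) = 0.02445·11.4/0.094·1.004e+04 = 2.978e+04 Pa.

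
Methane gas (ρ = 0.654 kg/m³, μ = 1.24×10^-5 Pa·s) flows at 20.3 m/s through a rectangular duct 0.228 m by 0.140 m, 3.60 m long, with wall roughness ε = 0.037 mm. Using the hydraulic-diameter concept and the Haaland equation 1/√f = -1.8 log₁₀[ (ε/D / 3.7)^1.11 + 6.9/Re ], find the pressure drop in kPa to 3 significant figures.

ΔP ≈ 0.0479 kPa

Hydraulic diameter D_h = 4A/P = 4·(0.228·0.14)/(2·(0.228+0.14)) = 0.1277/0.736 = 0.1735 m.
Re = ρVD_h/μ = 0.654·20.3·0.1735/1.24e-05 = 1.857e+05.
ε/D_h = 3.7e-05/0.1735 = 0.000213; Haaland gives 1/√f = -1.8 log₁₀[1.97e-05+3.71e-05] = 7.642, so f = 0.01713.
ΔP = f(L/D_h)(ρV²/2) = 0.01713·3.6/0.1735·134.8 = 47.89 Pa.
ΔP = 0.0479 kPa.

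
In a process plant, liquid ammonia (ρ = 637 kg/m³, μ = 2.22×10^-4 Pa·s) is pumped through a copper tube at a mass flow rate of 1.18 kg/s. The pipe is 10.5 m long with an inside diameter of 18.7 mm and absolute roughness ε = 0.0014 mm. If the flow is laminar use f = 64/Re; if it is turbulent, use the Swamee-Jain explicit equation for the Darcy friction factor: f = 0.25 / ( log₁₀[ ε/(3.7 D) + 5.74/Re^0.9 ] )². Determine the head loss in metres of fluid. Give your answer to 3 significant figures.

h_f ≈ 19.2 m

A = πD²/4 = π(0.0187)²/4 = 0.0002746 m²; mean velocity V = ṁ/(ρA) = 1.18/(637 · 0.0002746) = 6.745 m/s.
Reynolds number Re = ρVD/μ = 637 · 6.745 · 0.0187 / 0.000222 = 3.619e+05.
Re > 4000 → turbulent. Relative roughness ε/D = 1.4e-06/0.0187 = 7.49e-05. Swamee-Jain: f = 0.25/(log₁₀[7.49e-05/3.7 + 5.74/3.619e+05^0.9])² = 0.25/(log₁₀[2.02e-05 + 5.7e-05])² = 0.25/(-4.112)² = 0.01479.
Darcy-Weisbach: ΔP = f(L/D)(ρV²/2) = 0.01479·(10.5/0.0187)·(637·6.745²/2) = 0.01479·561.5·1.449e+04 = 1.203e+05 Pa.
Head loss h_f = ΔP/(ρg) = 1.203e+05/(637·9.81) = 19.2 m.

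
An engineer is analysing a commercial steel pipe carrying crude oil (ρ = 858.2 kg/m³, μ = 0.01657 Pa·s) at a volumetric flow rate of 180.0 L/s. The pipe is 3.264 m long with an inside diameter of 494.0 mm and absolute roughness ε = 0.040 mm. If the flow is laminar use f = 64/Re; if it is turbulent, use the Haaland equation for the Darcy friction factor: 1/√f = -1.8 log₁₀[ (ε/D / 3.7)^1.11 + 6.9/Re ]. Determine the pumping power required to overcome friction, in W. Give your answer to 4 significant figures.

P ≈ 11.14 W

Q = 180.0 L/s = 180.0/1000 = 0.18 m³/s.
Cross-sectional area A = πD²/4 = π(0.494)²/4 = 0.1917 m²; mean velocity V = Q/A = 0.18/0.1917 = 0.9391 m/s.
Reynolds number Re = ρVD/μ = 858.2 · 0.9391 · 0.494 / 0.0166 = 2.403e+04.
Re > 4000 → turbulent. Relative roughness ε/D = 4e-05/0.494 = 8.1e-05. Haaland: 1/√f = -1.8 log₁₀[(8.1e-05/3.7)^1.11 + 6.9/2.403e+04] = -1.8 log₁₀[6.72e-06 + 0.000287] = 6.357, so f = 0.02474.
Darcy-Weisbach: ΔP = f(L/D)(ρV²/2) = 0.02474·(3.264/0.494)·(858.2·0.9391²/2) = 0.02474·6.607·378.5 = 61.87 Pa.
Pumping power P = QΔP = 0.18·61.87 = 11.137 W = 11.14 W.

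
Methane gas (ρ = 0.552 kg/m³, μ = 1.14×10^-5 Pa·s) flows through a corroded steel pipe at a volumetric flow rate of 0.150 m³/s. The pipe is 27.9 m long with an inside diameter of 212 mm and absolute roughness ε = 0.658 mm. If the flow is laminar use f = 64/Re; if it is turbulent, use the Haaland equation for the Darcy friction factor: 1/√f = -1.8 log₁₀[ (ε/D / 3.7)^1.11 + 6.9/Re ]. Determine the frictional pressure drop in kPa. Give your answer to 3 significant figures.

Cross-sectional area A = πD²/4 = π(0.212)²/4 = 0.0353 m²; mean velocity V = Q/A = 0.15/0.0353 = 4.249 m/s.
Reynolds number Re = ρVD/μ = 0.552 · 4.249 · 0.212 / 1.14e-05 = 4.362e+04.
Re > 4000 → turbulent. Relative roughness ε/D = 0.000658/0.212 = 0.0031. Haaland: 1/√f = -1.8 log₁₀[(0.0031/3.7)^1.11 + 6.9/4.362e+04] = -1.8 log₁₀[0.000385 + 0.000158] = 5.877, so f = 0.02895.
Darcy-Weisbach: ΔP = f(L/D)(ρV²/2) = 0.02895·(27.9/0.212)·(0.552·4.249²/2) = 0.02895·131.6·4.984 = 18.99 Pa.
ΔP = 18.99 Pa = 0.0190 kPa.

ΔP ≈ 0.0190 kPa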